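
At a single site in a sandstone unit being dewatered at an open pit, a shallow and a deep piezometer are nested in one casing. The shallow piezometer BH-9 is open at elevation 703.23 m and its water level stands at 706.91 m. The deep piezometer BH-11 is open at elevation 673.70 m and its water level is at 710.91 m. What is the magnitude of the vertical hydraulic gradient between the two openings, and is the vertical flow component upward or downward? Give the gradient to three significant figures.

Total head at BH-9: h = 706.91 m (water level in the standpipe).
Total head at BH-11: h = 710.91 m.
Δh = h(BH-9) − h(BH-11) = 706.91 − 710.91 = -4.00 m.
Vertical separation Δz = 703.23 − 673.70 = 29.53 m.
|i_v| = |Δh| / Δz = 4.00 / 29.53 = 0.135.
Head is higher in the deep piezometer, so vertical flow is upward (discharge condition).

|i_v| ≈ 0.135; vertical flow is upward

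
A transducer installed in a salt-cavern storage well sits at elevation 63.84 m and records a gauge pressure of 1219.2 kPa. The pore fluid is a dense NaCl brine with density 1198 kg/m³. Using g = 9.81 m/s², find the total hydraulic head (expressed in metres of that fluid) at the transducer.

ψ = P/(ρg) = 1219.2×1000 / (1198 × 9.81) = 103.74 m.
h = z + ψ = 63.84 + 103.74 = 167.58 m.

h ≈ 167.58 m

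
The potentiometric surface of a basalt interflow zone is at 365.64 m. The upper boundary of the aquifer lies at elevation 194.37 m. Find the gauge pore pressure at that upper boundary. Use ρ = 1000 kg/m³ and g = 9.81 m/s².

Pressure head at the aquifer top: ψ = h − z = 365.64 − 194.37 = 171.27 m.
P = ρgψ = 1000 × 9.81 × 171.27 = 1680159 Pa ≈ 1680 kPa.

P ≈ 1680 kPa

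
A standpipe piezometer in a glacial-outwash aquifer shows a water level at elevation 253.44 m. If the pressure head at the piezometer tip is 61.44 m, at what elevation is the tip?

z = h − ψ = 253.44 − 61.44 = 192.00 m.

z ≈ 192.00 m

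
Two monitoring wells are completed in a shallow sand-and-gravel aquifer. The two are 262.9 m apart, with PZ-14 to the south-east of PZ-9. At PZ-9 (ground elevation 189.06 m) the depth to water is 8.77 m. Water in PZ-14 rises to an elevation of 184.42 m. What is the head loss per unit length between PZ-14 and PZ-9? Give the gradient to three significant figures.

i ≈ 0.0157 m/m

Total head at PZ-9: h = 189.06 − 8.77 = 180.29 m.
Total head at PZ-14: h = 184.42 m (water level in the piezometer is the total head).
Head difference: h(PZ-9) − h(PZ-14) = 180.29 − 184.42 = -4.13 m.
Hydraulic gradient: i = |Δh| / L = 4.13 / 262.9 = 0.0157.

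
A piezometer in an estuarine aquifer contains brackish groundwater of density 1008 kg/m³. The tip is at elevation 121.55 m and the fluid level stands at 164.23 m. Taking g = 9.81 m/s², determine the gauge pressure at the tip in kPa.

Pressure head ψ = h − z = 164.23 − 121.55 = 42.68 m.
P = ρgψ = 1008 × 9.81 × 42.68 = 422040 Pa ≈ 422 kPa.

P ≈ 422 kPa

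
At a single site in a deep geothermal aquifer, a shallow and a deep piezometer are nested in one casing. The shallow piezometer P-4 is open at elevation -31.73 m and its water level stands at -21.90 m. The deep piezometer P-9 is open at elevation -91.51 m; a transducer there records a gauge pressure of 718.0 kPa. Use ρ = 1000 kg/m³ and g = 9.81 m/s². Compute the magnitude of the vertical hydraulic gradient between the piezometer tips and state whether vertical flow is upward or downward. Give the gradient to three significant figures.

Total head at P-4: h = -21.90 m (water level in the standpipe).
Pressure head at P-9: ψ = P/(ρg) = 718.0×1000 / (1000 × 9.81) = 73.19 m.
Total head at P-9: h = z + ψ = -91.51 + 73.19 = -18.32 m.
Δh = h(P-4) − h(P-9) = -21.90 − (-18.32) = -3.58 m.
Vertical separation Δz = -31.73 − (-91.51) = 59.78 m.
|i_v| = |Δh| / Δz = 3.58 / 59.78 = 0.0599.
Head is higher in the deep piezometer, so vertical flow is upward (discharge condition).

|i_v| ≈ 0.0599; vertical flow is upward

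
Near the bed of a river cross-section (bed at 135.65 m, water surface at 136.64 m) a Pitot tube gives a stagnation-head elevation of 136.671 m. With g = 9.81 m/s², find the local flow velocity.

Near the bed, under hydrostatic conditions, the piezometric head (z + ψ) equals the free-surface elevation, 136.64 m.
Velocity head = total − piezometric = 136.671 − 136.64 = 0.031 m.
v = √(2g·h_v) = √(2 × 9.81 × 0.031) = 0.780 m/s.

v ≈ 0.780 m/s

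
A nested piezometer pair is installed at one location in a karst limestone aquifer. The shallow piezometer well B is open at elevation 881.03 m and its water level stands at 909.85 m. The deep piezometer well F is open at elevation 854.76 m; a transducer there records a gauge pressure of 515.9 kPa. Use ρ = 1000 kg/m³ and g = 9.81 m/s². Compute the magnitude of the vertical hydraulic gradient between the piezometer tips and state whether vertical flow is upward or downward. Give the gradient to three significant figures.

|i_v| ≈ 0.0952; vertical flow is downward

Total head at well B: h = 909.85 m (water level in the standpipe).
Pressure head at well F: ψ = P/(ρg) = 515.9×1000 / (1000 × 9.81) = 52.59 m.
Total head at well F: h = z + ψ = 854.76 + 52.59 = 907.35 m.
Δh = h(well B) − h(well F) = 909.85 − 907.35 = 2.50 m.
Vertical separation Δz = 881.03 − 854.76 = 26.27 m.
|i_v| = |Δh| / Δz = 2.50 / 26.27 = 0.0952.
Head is higher in the shallow piezometer, so vertical flow is downward (recharge condition).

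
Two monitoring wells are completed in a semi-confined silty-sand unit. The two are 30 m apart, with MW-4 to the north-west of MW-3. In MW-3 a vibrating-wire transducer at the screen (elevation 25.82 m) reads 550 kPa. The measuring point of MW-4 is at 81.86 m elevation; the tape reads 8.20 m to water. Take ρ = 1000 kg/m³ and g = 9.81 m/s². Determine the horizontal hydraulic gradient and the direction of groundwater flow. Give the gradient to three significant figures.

i ≈ 0.274; groundwater flows toward the north-west

Pressure head at MW-3: ψ = P/(ρg) = 550×1000 / (1000 × 9.81) = 56.07 m.
Total head at MW-3: h = z + ψ = 25.82 + 56.07 = 81.89 m.
Total head at MW-4: h = 81.86 − 8.20 = 73.66 m.
Head difference: h(MW-3) − h(MW-4) = 81.89 − 73.66 = 8.23 m.
Hydraulic gradient: i = |Δh| / L = 8.23 / 30 = 0.274.
Flow is from higher to lower head: from MW-3 toward MW-4, i.e. toward the north-west.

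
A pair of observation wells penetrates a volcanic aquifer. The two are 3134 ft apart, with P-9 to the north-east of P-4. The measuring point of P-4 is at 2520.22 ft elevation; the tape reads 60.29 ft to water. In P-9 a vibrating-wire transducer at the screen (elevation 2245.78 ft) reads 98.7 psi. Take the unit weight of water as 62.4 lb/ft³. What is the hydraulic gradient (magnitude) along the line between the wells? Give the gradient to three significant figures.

i ≈ 0.00435

Total head at P-4: h = 2520.22 − 60.29 = 2459.93 ft.
Pressure head at P-9: ψ = 144·P/γ = 144 × 98.7 / 62.4 = 227.77 ft.
Total head at P-9: h = z + ψ = 2245.78 + 227.77 = 2473.55 ft.
Head difference: h(P-4) − h(P-9) = 2459.93 − 2473.55 = -13.62 ft.
Hydraulic gradient: i = |Δh| / L = 13.62 / 3134 = 0.00435.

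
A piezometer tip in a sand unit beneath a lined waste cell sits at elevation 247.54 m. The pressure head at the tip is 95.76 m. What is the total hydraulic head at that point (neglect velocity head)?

h = z + ψ = 247.54 + 95.76 = 343.30 m.

h ≈ 343.30 m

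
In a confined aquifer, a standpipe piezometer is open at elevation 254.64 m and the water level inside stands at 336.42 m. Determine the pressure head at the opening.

Total head h = 336.42 m (the water-surface elevation in the piezometer).
Pressure head ψ = h − z = 336.42 − 254.64 = 81.78 m.

ψ ≈ 81.78 m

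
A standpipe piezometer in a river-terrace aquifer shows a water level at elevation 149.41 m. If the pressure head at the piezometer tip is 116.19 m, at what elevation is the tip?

z ≈ 33.22 m

z = h − ψ = 149.41 − 116.19 = 33.22 m.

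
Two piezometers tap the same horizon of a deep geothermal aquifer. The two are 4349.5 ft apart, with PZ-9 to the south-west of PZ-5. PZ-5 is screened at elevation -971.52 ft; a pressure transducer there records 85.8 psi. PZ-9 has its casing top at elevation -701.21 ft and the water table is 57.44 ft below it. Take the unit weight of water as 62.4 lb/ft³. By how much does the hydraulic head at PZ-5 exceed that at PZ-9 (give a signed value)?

Δh ≈ -14.87 ft

Pressure head at PZ-5: ψ = 144·P/γ = 144 × 85.8 / 62.4 = 198.00 ft.
Total head at PZ-5: h = z + ψ = -971.52 + 198.00 = -773.52 ft.
Total head at PZ-9: h = -701.21 − 57.44 = -758.65 ft.
Head difference: h(PZ-5) − h(PZ-9) = -773.52 − (-758.65) = -14.87 ft.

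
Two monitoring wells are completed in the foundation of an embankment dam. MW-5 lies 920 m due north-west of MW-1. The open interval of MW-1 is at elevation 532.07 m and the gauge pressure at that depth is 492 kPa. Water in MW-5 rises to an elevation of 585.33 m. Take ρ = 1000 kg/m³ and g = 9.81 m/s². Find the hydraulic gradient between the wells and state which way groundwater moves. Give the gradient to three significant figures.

i ≈ 0.00338; groundwater flows toward the south-east

Pressure head at MW-1: ψ = P/(ρg) = 492×1000 / (1000 × 9.81) = 50.15 m.
Total head at MW-1: h = z + ψ = 532.07 + 50.15 = 582.22 m.
Total head at MW-5: h = 585.33 m (water level in the piezometer is the total head).
Head difference: h(MW-1) − h(MW-5) = 582.22 − 585.33 = -3.11 m.
Hydraulic gradient: i = |Δh| / L = 3.11 / 920 = 0.00338.
Flow is from higher to lower head: from MW-5 toward MW-1, i.e. toward the south-east.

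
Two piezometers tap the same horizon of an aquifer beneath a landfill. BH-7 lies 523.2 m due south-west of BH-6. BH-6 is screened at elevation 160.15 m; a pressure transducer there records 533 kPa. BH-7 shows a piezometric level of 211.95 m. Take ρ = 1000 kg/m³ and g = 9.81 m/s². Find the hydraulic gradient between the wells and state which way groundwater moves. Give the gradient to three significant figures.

Pressure head at BH-6: ψ = P/(ρg) = 533×1000 / (1000 × 9.81) = 54.33 m.
Total head at BH-6: h = z + ψ = 160.15 + 54.33 = 214.48 m.
Total head at BH-7: h = 211.95 m (water level in the piezometer is the total head).
Head difference: h(BH-6) − h(BH-7) = 214.48 − 211.95 = 2.53 m.
Hydraulic gradient: i = |Δh| / L = 2.53 / 523.2 = 0.00484.
Flow is from higher to lower head: from BH-6 toward BH-7, i.e. toward the south-west.

i ≈ 0.00484; groundwater flows toward the south-west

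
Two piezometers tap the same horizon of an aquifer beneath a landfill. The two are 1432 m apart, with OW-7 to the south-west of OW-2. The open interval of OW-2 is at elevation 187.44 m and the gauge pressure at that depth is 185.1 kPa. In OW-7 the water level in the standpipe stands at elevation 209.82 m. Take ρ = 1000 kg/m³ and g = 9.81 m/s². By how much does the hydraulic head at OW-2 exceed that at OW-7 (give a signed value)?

Pressure head at OW-2: ψ = P/(ρg) = 185.1×1000 / (1000 × 9.81) = 18.87 m.
Total head at OW-2: h = z + ψ = 187.44 + 18.87 = 206.31 m.
Total head at OW-7: h = 209.82 m (water level in the piezometer is the total head).
Head difference: h(OW-2) − h(OW-7) = 206.31 − 209.82 = -3.51 m.

Δh ≈ -3.51 m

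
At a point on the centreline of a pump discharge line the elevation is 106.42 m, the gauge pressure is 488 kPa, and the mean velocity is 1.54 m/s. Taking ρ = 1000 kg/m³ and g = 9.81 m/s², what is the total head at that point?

h ≈ 156.29 m

Pressure head ψ = P/(ρg) = 488×1000 / (1000 × 9.81) = 49.75 m.
Velocity head = v²/(2g) = 1.54² / (2 × 9.81) = 0.121 m.
h = z + ψ + v²/(2g) = 106.42 + 49.75 + 0.121 = 156.29 m.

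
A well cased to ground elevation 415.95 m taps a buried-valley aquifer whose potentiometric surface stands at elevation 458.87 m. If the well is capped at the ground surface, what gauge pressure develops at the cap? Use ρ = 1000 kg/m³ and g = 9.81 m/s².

P ≈ 421 kPa

Head above the cap: Δh = 458.87 − 415.95 = 42.92 m.
P = ρgΔh = 1000 × 9.81 × 42.92 = 421045 Pa ≈ 421 kPa.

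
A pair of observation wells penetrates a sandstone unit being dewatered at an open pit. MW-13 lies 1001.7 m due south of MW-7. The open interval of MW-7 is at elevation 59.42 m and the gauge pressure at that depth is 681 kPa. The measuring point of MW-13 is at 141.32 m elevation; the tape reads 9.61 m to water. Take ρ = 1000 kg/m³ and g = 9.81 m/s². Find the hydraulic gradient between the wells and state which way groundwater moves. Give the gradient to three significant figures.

i ≈ 0.00287; groundwater flows toward the north

Pressure head at MW-7: ψ = P/(ρg) = 681×1000 / (1000 × 9.81) = 69.42 m.
Total head at MW-7: h = z + ψ = 59.42 + 69.42 = 128.84 m.
Total head at MW-13: h = 141.32 − 9.61 = 131.71 m.
Head difference: h(MW-7) − h(MW-13) = 128.84 − 131.71 = -2.87 m.
Hydraulic gradient: i = |Δh| / L = 2.87 / 1001.7 = 0.00287.
Flow is from higher to lower head: from MW-13 toward MW-7, i.e. toward the north.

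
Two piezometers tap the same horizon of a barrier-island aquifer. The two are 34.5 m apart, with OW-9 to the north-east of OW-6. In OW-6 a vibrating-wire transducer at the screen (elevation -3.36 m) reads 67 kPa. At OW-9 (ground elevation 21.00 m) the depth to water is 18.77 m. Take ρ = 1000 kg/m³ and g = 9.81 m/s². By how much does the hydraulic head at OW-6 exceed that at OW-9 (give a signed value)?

Pressure head at OW-6: ψ = P/(ρg) = 67×1000 / (1000 × 9.81) = 6.83 m.
Total head at OW-6: h = z + ψ = -3.36 + 6.83 = 3.47 m.
Total head at OW-9: h = 21.00 − 18.77 = 2.23 m.
Head difference: h(OW-6) − h(OW-9) = 3.47 − 2.23 = 1.24 m.

Δh ≈ 1.24 m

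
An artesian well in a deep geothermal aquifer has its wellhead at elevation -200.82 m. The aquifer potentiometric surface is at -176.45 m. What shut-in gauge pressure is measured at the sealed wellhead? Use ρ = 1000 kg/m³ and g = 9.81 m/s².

Head above the cap: Δh = -176.45 − (-200.82) = 24.37 m.
P = ρgΔh = 1000 × 9.81 × 24.37 = 239070 Pa ≈ 239 kPa.

P ≈ 239 kPa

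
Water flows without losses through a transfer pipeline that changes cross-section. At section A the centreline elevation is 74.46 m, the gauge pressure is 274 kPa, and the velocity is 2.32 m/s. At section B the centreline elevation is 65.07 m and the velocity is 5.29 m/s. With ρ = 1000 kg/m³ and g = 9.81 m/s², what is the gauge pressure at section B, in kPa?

Pressure head at A: ψ₁ = P₁/(ρg) = 274×1000 / (1000 × 9.81) = 27.93 m.
Velocity heads: v₁²/2g = 2.32²/19.62 = 0.274 m; v₂²/2g = 5.29²/19.62 = 1.426 m.
Total head H = z₁ + ψ₁ + v₁²/2g = 74.46 + 27.93 + 0.274 = 102.66 m.
ψ₂ = H − z₂ − v₂²/2g = 102.66 − 65.07 − 1.426 = 36.16 m.
P₂ = ρgψ₂ = 1000 × 9.81 × 36.16 ≈ 355 kPa.

P₂ ≈ 355 kPa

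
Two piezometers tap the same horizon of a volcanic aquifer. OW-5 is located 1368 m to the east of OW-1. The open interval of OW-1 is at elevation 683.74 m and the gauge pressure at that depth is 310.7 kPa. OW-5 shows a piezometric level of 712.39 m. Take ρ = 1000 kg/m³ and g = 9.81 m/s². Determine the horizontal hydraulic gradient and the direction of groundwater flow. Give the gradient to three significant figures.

Pressure head at OW-1: ψ = P/(ρg) = 310.7×1000 / (1000 × 9.81) = 31.67 m.
Total head at OW-1: h = z + ψ = 683.74 + 31.67 = 715.41 m.
Total head at OW-5: h = 712.39 m (water level in the piezometer is the total head).
Head difference: h(OW-1) − h(OW-5) = 715.41 − 712.39 = 3.02 m.
Hydraulic gradient: i = |Δh| / L = 3.02 / 1368 = 0.00221.
Flow is from higher to lower head: from OW-1 toward OW-5, i.e. toward the east.

i ≈ 0.00221; groundwater flows toward the east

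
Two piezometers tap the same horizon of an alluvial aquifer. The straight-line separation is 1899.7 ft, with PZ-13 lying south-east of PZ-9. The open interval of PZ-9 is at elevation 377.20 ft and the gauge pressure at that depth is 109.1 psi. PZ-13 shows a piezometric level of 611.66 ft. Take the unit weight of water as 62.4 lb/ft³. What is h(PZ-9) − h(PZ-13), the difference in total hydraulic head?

Δh ≈ 17.31 ft

Pressure head at PZ-9: ψ = 144·P/γ = 144 × 109.1 / 62.4 = 251.77 ft.
Total head at PZ-9: h = z + ψ = 377.20 + 251.77 = 628.97 ft.
Total head at PZ-13: h = 611.66 ft (water level in the piezometer is the total head).
Head difference: h(PZ-9) − h(PZ-13) = 628.97 − 611.66 = 17.31 ft.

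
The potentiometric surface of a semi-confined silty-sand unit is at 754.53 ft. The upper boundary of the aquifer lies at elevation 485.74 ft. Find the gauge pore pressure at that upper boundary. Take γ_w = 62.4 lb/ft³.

P ≈ 116 psi

Pressure head at the aquifer top: ψ = h − z = 754.53 − 485.74 = 268.79 ft.
P = γψ/144 = 62.4 × 268.79 / 144 = 116 psi.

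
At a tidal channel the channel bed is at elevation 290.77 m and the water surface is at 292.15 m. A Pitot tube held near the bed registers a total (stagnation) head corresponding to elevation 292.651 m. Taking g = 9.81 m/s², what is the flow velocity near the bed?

Near the bed, under hydrostatic conditions, the piezometric head (z + ψ) equals the free-surface elevation, 292.15 m.
Velocity head = total − piezometric = 292.651 − 292.15 = 0.501 m.
v = √(2g·h_v) = √(2 × 9.81 × 0.501) = 3.14 m/s.

v ≈ 3.14 m/s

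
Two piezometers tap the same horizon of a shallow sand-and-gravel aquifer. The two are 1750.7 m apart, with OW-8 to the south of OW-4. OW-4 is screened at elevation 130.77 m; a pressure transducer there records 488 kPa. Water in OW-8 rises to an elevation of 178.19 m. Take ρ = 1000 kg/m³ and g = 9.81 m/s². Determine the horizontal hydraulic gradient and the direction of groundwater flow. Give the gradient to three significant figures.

Pressure head at OW-4: ψ = P/(ρg) = 488×1000 / (1000 × 9.81) = 49.75 m.
Total head at OW-4: h = z + ψ = 130.77 + 49.75 = 180.52 m.
Total head at OW-8: h = 178.19 m (water level in the piezometer is the total head).
Head difference: h(OW-4) − h(OW-8) = 180.52 − 178.19 = 2.33 m.
Hydraulic gradient: i = |Δh| / L = 2.33 / 1750.7 = 0.00133.
Flow is from higher to lower head: from OW-4 toward OW-8, i.e. toward the south.

i ≈ 0.00133; groundwater flows toward the south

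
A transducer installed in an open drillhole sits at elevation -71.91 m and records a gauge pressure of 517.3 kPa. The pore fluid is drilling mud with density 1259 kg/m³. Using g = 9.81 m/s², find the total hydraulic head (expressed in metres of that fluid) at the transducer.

ψ = P/(ρg) = 517.3×1000 / (1259 × 9.81) = 41.88 m.
h = z + ψ = -71.91 + 41.88 = -30.03 m.

h ≈ -30.03 m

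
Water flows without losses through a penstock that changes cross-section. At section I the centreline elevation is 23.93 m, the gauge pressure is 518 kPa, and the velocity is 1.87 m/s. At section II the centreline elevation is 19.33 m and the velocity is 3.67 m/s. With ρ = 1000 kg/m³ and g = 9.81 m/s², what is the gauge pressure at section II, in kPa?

Pressure head at I: ψ₁ = P₁/(ρg) = 518×1000 / (1000 × 9.81) = 52.80 m.
Velocity heads: v₁²/2g = 1.87²/19.62 = 0.178 m; v₂²/2g = 3.67²/19.62 = 0.686 m.
Total head H = z₁ + ψ₁ + v₁²/2g = 23.93 + 52.80 + 0.178 = 76.91 m.
ψ₂ = H − z₂ − v₂²/2g = 76.91 − 19.33 − 0.686 = 56.89 m.
P₂ = ρgψ₂ = 1000 × 9.81 × 56.89 ≈ 558 kPa.

P₂ ≈ 558 kPa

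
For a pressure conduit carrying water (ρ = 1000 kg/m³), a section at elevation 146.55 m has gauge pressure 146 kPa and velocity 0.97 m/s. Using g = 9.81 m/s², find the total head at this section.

h ≈ 161.48 m

Pressure head ψ = P/(ρg) = 146×1000 / (1000 × 9.81) = 14.88 m.
Velocity head = v²/(2g) = 0.97² / (2 × 9.81) = 0.048 m.
h = z + ψ + v²/(2g) = 146.55 + 14.88 + 0.048 = 161.48 m.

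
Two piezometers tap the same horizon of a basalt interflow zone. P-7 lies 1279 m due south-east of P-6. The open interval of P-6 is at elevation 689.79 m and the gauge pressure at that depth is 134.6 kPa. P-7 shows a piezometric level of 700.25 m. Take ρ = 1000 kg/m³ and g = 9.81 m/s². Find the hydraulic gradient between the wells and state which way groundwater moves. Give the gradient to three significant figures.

i ≈ 0.00255; groundwater flows toward the south-east

Pressure head at P-6: ψ = P/(ρg) = 134.6×1000 / (1000 × 9.81) = 13.72 m.
Total head at P-6: h = z + ψ = 689.79 + 13.72 = 703.51 m.
Total head at P-7: h = 700.25 m (water level in the piezometer is the total head).
Head difference: h(P-6) − h(P-7) = 703.51 − 700.25 = 3.26 m.
Hydraulic gradient: i = |Δh| / L = 3.26 / 1279 = 0.00255.
Flow is from higher to lower head: from P-6 toward P-7, i.e. toward the south-east.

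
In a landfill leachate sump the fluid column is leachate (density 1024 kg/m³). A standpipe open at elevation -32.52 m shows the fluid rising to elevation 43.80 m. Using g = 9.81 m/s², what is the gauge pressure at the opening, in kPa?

P ≈ 767 kPa

Pressure head ψ = h − z = 43.80 − (-32.52) = 76.32 m.
P = ρgψ = 1024 × 9.81 × 76.32 = 766668 Pa ≈ 767 kPa.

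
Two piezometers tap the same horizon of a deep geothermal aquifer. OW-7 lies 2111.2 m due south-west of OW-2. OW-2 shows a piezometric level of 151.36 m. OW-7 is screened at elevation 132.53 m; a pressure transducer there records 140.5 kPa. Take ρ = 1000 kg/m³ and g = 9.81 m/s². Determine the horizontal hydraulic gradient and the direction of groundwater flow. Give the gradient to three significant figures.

Total head at OW-2: h = 151.36 m (water level in the piezometer is the total head).
Pressure head at OW-7: ψ = P/(ρg) = 140.5×1000 / (1000 × 9.81) = 14.32 m.
Total head at OW-7: h = z + ψ = 132.53 + 14.32 = 146.85 m.
Head difference: h(OW-2) − h(OW-7) = 151.36 − 146.85 = 4.51 m.
Hydraulic gradient: i = |Δh| / L = 4.51 / 2111.2 = 0.00214.
Flow is from higher to lower head: from OW-2 toward OW-7, i.e. toward the south-west.

i ≈ 0.00214; groundwater flows toward the south-west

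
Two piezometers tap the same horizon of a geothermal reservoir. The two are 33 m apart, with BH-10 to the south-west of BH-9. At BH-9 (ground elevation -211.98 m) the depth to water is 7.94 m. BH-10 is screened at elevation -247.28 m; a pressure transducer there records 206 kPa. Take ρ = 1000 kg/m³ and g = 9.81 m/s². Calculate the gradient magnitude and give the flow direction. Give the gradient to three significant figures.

Total head at BH-9: h = -211.98 − 7.94 = -219.92 m.
Pressure head at BH-10: ψ = P/(ρg) = 206×1000 / (1000 × 9.81) = 21.00 m.
Total head at BH-10: h = z + ψ = -247.28 + 21.00 = -226.28 m.
Head difference: h(BH-9) − h(BH-10) = -219.92 − (-226.28) = 6.36 m.
Hydraulic gradient: i = |Δh| / L = 6.36 / 33 = 0.193.
Flow is from higher to lower head: from BH-9 toward BH-10, i.e. toward the south-west.

i ≈ 0.193; groundwater flows toward the south-west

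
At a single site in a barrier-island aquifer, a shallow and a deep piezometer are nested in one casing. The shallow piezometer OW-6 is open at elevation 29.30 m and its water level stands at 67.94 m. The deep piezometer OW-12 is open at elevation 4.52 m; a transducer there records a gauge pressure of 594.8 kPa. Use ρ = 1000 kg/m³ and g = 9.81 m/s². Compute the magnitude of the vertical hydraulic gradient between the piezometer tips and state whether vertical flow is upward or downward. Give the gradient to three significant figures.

Total head at OW-6: h = 67.94 m (water level in the standpipe).
Pressure head at OW-12: ψ = P/(ρg) = 594.8×1000 / (1000 × 9.81) = 60.63 m.
Total head at OW-12: h = z + ψ = 4.52 + 60.63 = 65.15 m.
Δh = h(OW-6) − h(OW-12) = 67.94 − 65.15 = 2.79 m.
Vertical separation Δz = 29.30 − 4.52 = 24.78 m.
|i_v| = |Δh| / Δz = 2.79 / 24.78 = 0.113.
Head is higher in the shallow piezometer, so vertical flow is downward (recharge condition).

|i_v| ≈ 0.113; vertical flow is downward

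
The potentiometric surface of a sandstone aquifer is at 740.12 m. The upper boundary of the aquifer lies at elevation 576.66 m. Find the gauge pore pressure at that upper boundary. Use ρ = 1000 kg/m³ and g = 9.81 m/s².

Pressure head at the aquifer top: ψ = h − z = 740.12 − 576.66 = 163.46 m.
P = ρgψ = 1000 × 9.81 × 163.46 = 1603543 Pa ≈ 1600 kPa.

P ≈ 1600 kPa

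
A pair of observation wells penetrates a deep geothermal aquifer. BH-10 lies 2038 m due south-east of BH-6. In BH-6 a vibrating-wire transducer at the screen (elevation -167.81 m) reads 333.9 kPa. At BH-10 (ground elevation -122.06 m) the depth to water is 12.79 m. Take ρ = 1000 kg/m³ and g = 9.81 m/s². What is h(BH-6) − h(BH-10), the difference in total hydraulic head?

Pressure head at BH-6: ψ = P/(ρg) = 333.9×1000 / (1000 × 9.81) = 34.04 m.
Total head at BH-6: h = z + ψ = -167.81 + 34.04 = -133.77 m.
Total head at BH-10: h = -122.06 − 12.79 = -134.85 m.
Head difference: h(BH-6) − h(BH-10) = -133.77 − (-134.85) = 1.08 m.

Δh ≈ 1.08 m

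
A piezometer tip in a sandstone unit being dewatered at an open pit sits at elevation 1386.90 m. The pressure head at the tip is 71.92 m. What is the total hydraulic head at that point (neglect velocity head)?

h ≈ 1458.82 m

h = z + ψ = 1386.90 + 71.92 = 1458.82 m.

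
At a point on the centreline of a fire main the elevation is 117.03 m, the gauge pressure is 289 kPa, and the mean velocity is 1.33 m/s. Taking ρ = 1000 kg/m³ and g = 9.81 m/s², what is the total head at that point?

h ≈ 146.58 m

Pressure head ψ = P/(ρg) = 289×1000 / (1000 × 9.81) = 29.46 m.
Velocity head = v²/(2g) = 1.33² / (2 × 9.81) = 0.090 m.
h = z + ψ + v²/(2g) = 117.03 + 29.46 + 0.090 = 146.58 m.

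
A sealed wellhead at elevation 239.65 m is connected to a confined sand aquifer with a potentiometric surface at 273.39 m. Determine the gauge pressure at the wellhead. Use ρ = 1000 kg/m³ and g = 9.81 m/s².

Head above the cap: Δh = 273.39 − 239.65 = 33.74 m.
P = ρgΔh = 1000 × 9.81 × 33.74 = 330989 Pa ≈ 331 kPa.

P ≈ 331 kPa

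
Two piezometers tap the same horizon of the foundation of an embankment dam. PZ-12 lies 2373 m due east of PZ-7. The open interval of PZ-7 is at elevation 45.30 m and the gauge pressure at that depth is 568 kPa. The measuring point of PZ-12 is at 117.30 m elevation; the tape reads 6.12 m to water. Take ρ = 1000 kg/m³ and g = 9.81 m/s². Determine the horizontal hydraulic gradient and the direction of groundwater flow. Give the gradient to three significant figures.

i ≈ 0.00336; groundwater flows toward the west

Pressure head at PZ-7: ψ = P/(ρg) = 568×1000 / (1000 × 9.81) = 57.90 m.
Total head at PZ-7: h = z + ψ = 45.30 + 57.90 = 103.20 m.
Total head at PZ-12: h = 117.30 − 6.12 = 111.18 m.
Head difference: h(PZ-7) − h(PZ-12) = 103.20 − 111.18 = -7.98 m.
Hydraulic gradient: i = |Δh| / L = 7.98 / 2373 = 0.00336.
Flow is from higher to lower head: from PZ-12 toward PZ-7, i.e. toward the west.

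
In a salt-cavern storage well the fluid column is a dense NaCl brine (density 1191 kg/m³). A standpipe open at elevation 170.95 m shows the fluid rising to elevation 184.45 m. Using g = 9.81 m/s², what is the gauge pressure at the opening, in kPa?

Pressure head ψ = h − z = 184.45 − 170.95 = 13.50 m.
P = ρgψ = 1191 × 9.81 × 13.50 = 157730 Pa ≈ 158 kPa.

P ≈ 158 kPa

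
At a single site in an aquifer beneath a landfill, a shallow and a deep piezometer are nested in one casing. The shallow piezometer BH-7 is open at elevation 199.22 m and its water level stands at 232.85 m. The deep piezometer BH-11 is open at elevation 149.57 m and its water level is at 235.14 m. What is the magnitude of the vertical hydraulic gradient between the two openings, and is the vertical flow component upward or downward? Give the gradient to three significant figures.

Total head at BH-7: h = 232.85 m (water level in the standpipe).
Total head at BH-11: h = 235.14 m.
Δh = h(BH-7) − h(BH-11) = 232.85 − 235.14 = -2.29 m.
Vertical separation Δz = 199.22 − 149.57 = 49.65 m.
|i_v| = |Δh| / Δz = 2.29 / 49.65 = 0.0461.
Head is higher in the deep piezometer, so vertical flow is upward (discharge condition).

|i_v| ≈ 0.0461; vertical flow is upward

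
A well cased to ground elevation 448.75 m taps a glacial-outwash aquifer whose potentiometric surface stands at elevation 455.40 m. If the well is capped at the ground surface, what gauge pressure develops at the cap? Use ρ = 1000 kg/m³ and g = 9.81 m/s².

P ≈ 65.2 kPa

Head above the cap: Δh = 455.40 − 448.75 = 6.65 m.
P = ρgΔh = 1000 × 9.81 × 6.65 = 65237 Pa ≈ 65.2 kPa.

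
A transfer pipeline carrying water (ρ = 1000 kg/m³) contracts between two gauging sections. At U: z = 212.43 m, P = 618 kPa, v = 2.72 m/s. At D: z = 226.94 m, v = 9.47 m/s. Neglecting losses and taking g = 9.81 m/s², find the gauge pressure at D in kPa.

P₂ ≈ 435 kPa

Pressure head at U: ψ₁ = P₁/(ρg) = 618×1000 / (1000 × 9.81) = 63.00 m.
Velocity heads: v₁²/2g = 2.72²/19.62 = 0.377 m; v₂²/2g = 9.47²/19.62 = 4.571 m.
Total head H = z₁ + ψ₁ + v₁²/2g = 212.43 + 63.00 + 0.377 = 275.81 m.
ψ₂ = H − z₂ − v₂²/2g = 275.81 − 226.94 − 4.571 = 44.30 m.
P₂ = ρgψ₂ = 1000 × 9.81 × 44.30 ≈ 435 kPa.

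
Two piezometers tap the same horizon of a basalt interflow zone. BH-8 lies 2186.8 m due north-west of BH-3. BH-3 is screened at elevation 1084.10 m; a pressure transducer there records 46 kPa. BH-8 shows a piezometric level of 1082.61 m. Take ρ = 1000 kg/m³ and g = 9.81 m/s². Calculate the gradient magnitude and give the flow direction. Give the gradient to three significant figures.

i ≈ 0.00283; groundwater flows toward the north-west

Pressure head at BH-3: ψ = P/(ρg) = 46×1000 / (1000 × 9.81) = 4.69 m.
Total head at BH-3: h = z + ψ = 1084.10 + 4.69 = 1088.79 m.
Total head at BH-8: h = 1082.61 m (water level in the piezometer is the total head).
Head difference: h(BH-3) − h(BH-8) = 1088.79 − 1082.61 = 6.18 m.
Hydraulic gradient: i = |Δh| / L = 6.18 / 2186.8 = 0.00283.
Flow is from higher to lower head: from BH-3 toward BH-8, i.e. toward the north-west.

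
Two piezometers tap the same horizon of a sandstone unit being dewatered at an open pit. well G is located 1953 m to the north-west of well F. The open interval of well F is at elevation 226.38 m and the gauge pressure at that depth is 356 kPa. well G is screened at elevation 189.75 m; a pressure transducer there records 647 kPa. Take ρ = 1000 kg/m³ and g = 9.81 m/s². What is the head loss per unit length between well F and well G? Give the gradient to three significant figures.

i ≈ 0.00357 m/m

Pressure head at well F: ψ = P/(ρg) = 356×1000 / (1000 × 9.81) = 36.29 m.
Total head at well F: h = z + ψ = 226.38 + 36.29 = 262.67 m.
Pressure head at well G: ψ = P/(ρg) = 647×1000 / (1000 × 9.81) = 65.95 m.
Total head at well G: h = z + ψ = 189.75 + 65.95 = 255.70 m.
Head difference: h(well F) − h(well G) = 262.67 − 255.70 = 6.97 m.
Hydraulic gradient: i = |Δh| / L = 6.97 / 1953 = 0.00357.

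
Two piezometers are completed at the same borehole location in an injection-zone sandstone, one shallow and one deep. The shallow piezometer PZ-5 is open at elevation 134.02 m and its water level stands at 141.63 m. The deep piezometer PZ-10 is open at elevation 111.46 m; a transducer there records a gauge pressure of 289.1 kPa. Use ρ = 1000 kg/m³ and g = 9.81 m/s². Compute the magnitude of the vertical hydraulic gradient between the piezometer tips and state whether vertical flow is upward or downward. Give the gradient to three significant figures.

|i_v| ≈ 0.0310; vertical flow is downward

Total head at PZ-5: h = 141.63 m (water level in the standpipe).
Pressure head at PZ-10: ψ = P/(ρg) = 289.1×1000 / (1000 × 9.81) = 29.47 m.
Total head at PZ-10: h = z + ψ = 111.46 + 29.47 = 140.93 m.
Δh = h(PZ-5) − h(PZ-10) = 141.63 − 140.93 = 0.70 m.
Vertical separation Δz = 134.02 − 111.46 = 22.56 m.
|i_v| = |Δh| / Δz = 0.70 / 22.56 = 0.0310.
Head is higher in the shallow piezometer, so vertical flow is downward (recharge condition).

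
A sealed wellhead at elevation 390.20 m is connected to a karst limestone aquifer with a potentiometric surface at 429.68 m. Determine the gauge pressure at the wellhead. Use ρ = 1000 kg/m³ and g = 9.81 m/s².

Head above the cap: Δh = 429.68 − 390.20 = 39.48 m.
P = ρgΔh = 1000 × 9.81 × 39.48 = 387299 Pa ≈ 387 kPa.

P ≈ 387 kPa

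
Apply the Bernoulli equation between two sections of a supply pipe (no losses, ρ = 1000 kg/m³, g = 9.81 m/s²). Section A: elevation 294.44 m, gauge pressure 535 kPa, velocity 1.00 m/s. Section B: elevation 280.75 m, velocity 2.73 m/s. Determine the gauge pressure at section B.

P₂ ≈ 666 kPa

Pressure head at A: ψ₁ = P₁/(ρg) = 535×1000 / (1000 × 9.81) = 54.54 m.
Velocity heads: v₁²/2g = 1.00²/19.62 = 0.051 m; v₂²/2g = 2.73²/19.62 = 0.380 m.
Total head H = z₁ + ψ₁ + v₁²/2g = 294.44 + 54.54 + 0.051 = 349.03 m.
ψ₂ = H − z₂ − v₂²/2g = 349.03 − 280.75 − 0.380 = 67.90 m.
P₂ = ρgψ₂ = 1000 × 9.81 × 67.90 ≈ 666 kPa.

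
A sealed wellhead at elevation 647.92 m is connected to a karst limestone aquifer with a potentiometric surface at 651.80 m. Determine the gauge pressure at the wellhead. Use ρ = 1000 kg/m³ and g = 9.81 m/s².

P ≈ 38.1 kPa

Head above the cap: Δh = 651.80 − 647.92 = 3.88 m.
P = ρgΔh = 1000 × 9.81 × 3.88 = 38063 Pa ≈ 38.1 kPa.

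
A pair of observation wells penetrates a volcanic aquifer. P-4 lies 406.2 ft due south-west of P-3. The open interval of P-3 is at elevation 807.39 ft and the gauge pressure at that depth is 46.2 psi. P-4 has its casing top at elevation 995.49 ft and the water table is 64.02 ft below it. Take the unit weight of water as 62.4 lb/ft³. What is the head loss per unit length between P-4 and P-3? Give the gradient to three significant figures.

Pressure head at P-3: ψ = 144·P/γ = 144 × 46.2 / 62.4 = 106.62 ft.
Total head at P-3: h = z + ψ = 807.39 + 106.62 = 914.01 ft.
Total head at P-4: h = 995.49 − 64.02 = 931.47 ft.
Head difference: h(P-3) − h(P-4) = 914.01 − 931.47 = -17.46 ft.
Hydraulic gradient: i = |Δh| / L = 17.46 / 406.2 = 0.0430.

i ≈ 0.0430 ft/ft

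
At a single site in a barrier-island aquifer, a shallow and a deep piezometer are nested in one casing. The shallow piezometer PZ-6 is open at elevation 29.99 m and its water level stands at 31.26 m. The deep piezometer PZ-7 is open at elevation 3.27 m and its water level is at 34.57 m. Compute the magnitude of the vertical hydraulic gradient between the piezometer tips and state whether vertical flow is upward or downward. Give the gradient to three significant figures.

|i_v| ≈ 0.124; vertical flow is upward

Total head at PZ-6: h = 31.26 m (water level in the standpipe).
Total head at PZ-7: h = 34.57 m.
Δh = h(PZ-6) − h(PZ-7) = 31.26 − 34.57 = -3.31 m.
Vertical separation Δz = 29.99 − 3.27 = 26.72 m.
|i_v| = |Δh| / Δz = 3.31 / 26.72 = 0.124.
Head is higher in the deep piezometer, so vertical flow is upward (discharge condition).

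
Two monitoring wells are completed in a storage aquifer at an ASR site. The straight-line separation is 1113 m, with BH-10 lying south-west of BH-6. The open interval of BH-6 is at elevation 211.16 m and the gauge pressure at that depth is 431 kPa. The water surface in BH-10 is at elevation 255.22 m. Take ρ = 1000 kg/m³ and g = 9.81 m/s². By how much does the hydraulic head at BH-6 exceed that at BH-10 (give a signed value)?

Pressure head at BH-6: ψ = P/(ρg) = 431×1000 / (1000 × 9.81) = 43.93 m.
Total head at BH-6: h = z + ψ = 211.16 + 43.93 = 255.09 m.
Total head at BH-10: h = 255.22 m (water level in the piezometer is the total head).
Head difference: h(BH-6) − h(BH-10) = 255.09 − 255.22 = -0.13 m.

Δh ≈ -0.13 m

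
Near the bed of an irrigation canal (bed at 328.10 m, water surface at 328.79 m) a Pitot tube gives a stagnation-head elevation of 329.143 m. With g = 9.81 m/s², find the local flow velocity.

Near the bed, under hydrostatic conditions, the piezometric head (z + ψ) equals the free-surface elevation, 328.79 m.
Velocity head = total − piezometric = 329.143 − 328.79 = 0.353 m.
v = √(2g·h_v) = √(2 × 9.81 × 0.353) = 2.63 m/s.

v ≈ 2.63 m/s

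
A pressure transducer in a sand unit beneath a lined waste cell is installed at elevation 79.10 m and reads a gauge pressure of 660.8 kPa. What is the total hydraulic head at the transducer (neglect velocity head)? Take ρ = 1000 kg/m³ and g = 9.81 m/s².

ψ = P/(ρg) = 660.8×1000 / (1000 × 9.81) = 67.36 m.
h = z + ψ = 79.10 + 67.36 = 146.46 m.

h ≈ 146.46 m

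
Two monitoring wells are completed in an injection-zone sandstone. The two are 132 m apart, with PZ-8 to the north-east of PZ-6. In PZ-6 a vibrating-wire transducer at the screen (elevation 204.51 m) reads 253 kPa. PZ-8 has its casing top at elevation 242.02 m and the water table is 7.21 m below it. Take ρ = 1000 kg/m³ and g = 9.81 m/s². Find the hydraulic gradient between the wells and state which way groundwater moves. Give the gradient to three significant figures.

i ≈ 0.0342; groundwater flows toward the south-west

Pressure head at PZ-6: ψ = P/(ρg) = 253×1000 / (1000 × 9.81) = 25.79 m.
Total head at PZ-6: h = z + ψ = 204.51 + 25.79 = 230.30 m.
Total head at PZ-8: h = 242.02 − 7.21 = 234.81 m.
Head difference: h(PZ-6) − h(PZ-8) = 230.30 − 234.81 = -4.51 m.
Hydraulic gradient: i = |Δh| / L = 4.51 / 132 = 0.0342.
Flow is from higher to lower head: from PZ-8 toward PZ-6, i.e. toward the south-west.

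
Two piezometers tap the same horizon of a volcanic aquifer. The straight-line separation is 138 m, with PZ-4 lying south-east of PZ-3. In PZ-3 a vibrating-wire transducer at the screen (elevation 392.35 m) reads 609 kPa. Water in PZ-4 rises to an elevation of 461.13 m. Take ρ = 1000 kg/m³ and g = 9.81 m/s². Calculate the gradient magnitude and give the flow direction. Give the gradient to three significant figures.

Pressure head at PZ-3: ψ = P/(ρg) = 609×1000 / (1000 × 9.81) = 62.08 m.
Total head at PZ-3: h = z + ψ = 392.35 + 62.08 = 454.43 m.
Total head at PZ-4: h = 461.13 m (water level in the piezometer is the total head).
Head difference: h(PZ-3) − h(PZ-4) = 454.43 − 461.13 = -6.70 m.
Hydraulic gradient: i = |Δh| / L = 6.70 / 138 = 0.0486.
Flow is from higher to lower head: from PZ-4 toward PZ-3, i.e. toward the north-west.

i ≈ 0.0486; groundwater flows toward the north-west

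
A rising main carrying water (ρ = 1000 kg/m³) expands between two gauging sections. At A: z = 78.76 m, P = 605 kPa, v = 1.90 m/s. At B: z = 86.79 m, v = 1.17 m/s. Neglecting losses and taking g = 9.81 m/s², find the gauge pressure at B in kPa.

Pressure head at A: ψ₁ = P₁/(ρg) = 605×1000 / (1000 × 9.81) = 61.67 m.
Velocity heads: v₁²/2g = 1.90²/19.62 = 0.184 m; v₂²/2g = 1.17²/19.62 = 0.070 m.
Total head H = z₁ + ψ₁ + v₁²/2g = 78.76 + 61.67 + 0.184 = 140.61 m.
ψ₂ = H − z₂ − v₂²/2g = 140.61 − 86.79 − 0.070 = 53.75 m.
P₂ = ρgψ₂ = 1000 × 9.81 × 53.75 ≈ 527 kPa.

P₂ ≈ 527 kPa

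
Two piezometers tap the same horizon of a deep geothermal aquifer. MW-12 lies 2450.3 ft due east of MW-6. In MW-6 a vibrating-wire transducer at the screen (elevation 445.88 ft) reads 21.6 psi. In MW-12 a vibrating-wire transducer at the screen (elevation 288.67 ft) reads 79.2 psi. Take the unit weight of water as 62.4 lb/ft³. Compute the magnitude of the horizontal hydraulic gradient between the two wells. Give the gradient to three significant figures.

Pressure head at MW-6: ψ = 144·P/γ = 144 × 21.6 / 62.4 = 49.85 ft.
Total head at MW-6: h = z + ψ = 445.88 + 49.85 = 495.73 ft.
Pressure head at MW-12: ψ = 144·P/γ = 144 × 79.2 / 62.4 = 182.77 ft.
Total head at MW-12: h = z + ψ = 288.67 + 182.77 = 471.44 ft.
Head difference: h(MW-6) − h(MW-12) = 495.73 − 471.44 = 24.29 ft.
Hydraulic gradient: i = |Δh| / L = 24.29 / 2450.3 = 0.00991.

i ≈ 0.00991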